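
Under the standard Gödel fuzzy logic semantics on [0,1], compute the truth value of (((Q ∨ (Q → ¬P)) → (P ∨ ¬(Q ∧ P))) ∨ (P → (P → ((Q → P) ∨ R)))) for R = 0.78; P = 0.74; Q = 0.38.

1.00

¬P: Gödel ¬ of 0.74 = 0 (operand ≠ 0)
(Q → ¬P): 0.38 > 0, so result = 0
(Q ∨ (Q → ¬P)) = max(0.38, 0) = 0.38
(Q ∧ P) = min(0.38, 0.74) = 0.38
¬(Q ∧ P): Gödel ¬ of 0.38 = 0 (operand ≠ 0)
(P ∨ ¬(Q ∧ P)) = max(0.74, 0) = 0.74
((Q ∨ (Q → ¬P)) → (P ∨ ¬(Q ∧ P))): 0.38 ≤ 0.74, so result = 1
(Q → P): 0.38 ≤ 0.74, so result = 1
((Q → P) ∨ R) = max(1, 0.78) = 1
(P → ((Q → P) ∨ R)): 0.74 ≤ 1, so result = 1
(P → (P → ((Q → P) ∨ R))): 0.74 ≤ 1, so result = 1
(((Q ∨ (Q → ¬P)) → (P ∨ ¬(Q ∧ P))) ∨ (P → (P → ((Q → P) ∨ R)))) = max(1, 1) = 1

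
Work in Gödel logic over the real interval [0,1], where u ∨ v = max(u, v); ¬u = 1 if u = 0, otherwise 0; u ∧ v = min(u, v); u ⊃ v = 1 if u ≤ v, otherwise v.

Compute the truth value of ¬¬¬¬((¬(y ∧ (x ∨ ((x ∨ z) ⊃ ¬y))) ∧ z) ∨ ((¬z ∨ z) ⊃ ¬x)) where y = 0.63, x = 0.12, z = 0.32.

(x ∨ z) = max(0.12, 0.32) = 0.32
¬y: Gödel ¬ of 0.63 = 0 (operand ≠ 0)
((x ∨ z) ⊃ ¬y): 0.32 > 0, so result = 0
(x ∨ ((x ∨ z) ⊃ ¬y)) = max(0.12, 0) = 0.12
(y ∧ (x ∨ ((x ∨ z) ⊃ ¬y))) = min(0.63, 0.12) = 0.12
¬(y ∧ (x ∨ ((x ∨ z) ⊃ ¬y))): Gödel ¬ of 0.12 = 0 (operand ≠ 0)
(¬(y ∧ (x ∨ ((x ∨ z) ⊃ ¬y))) ∧ z) = min(0, 0.32) = 0
¬z: Gödel ¬ of 0.32 = 0 (operand ≠ 0)
(¬z ∨ z) = max(0, 0.32) = 0.32
¬x: Gödel ¬ of 0.12 = 0 (operand ≠ 0)
((¬z ∨ z) ⊃ ¬x): 0.32 > 0, so result = 0
((¬(y ∧ (x ∨ ((x ∨ z) ⊃ ¬y))) ∧ z) ∨ ((¬z ∨ z) ⊃ ¬x)) = max(0, 0) = 0
¬((¬(y ∧ (x ∨ ((x ∨ z) ⊃ ¬y))) ∧ z) ∨ ((¬z ∨ z) ⊃ ¬x)): Gödel ¬ of 0 = 1 (operand is 0)
¬¬((¬(y ∧ (x ∨ ((x ∨ z) ⊃ ¬y))) ∧ z) ∨ ((¬z ∨ z) ⊃ ¬x)): Gödel ¬ of 1 = 0 (operand ≠ 0)
¬¬¬((¬(y ∧ (x ∨ ((x ∨ z) ⊃ ¬y))) ∧ z) ∨ ((¬z ∨ z) ⊃ ¬x)): Gödel ¬ of 0 = 1 (operand is 0)
¬¬¬¬((¬(y ∧ (x ∨ ((x ∨ z) ⊃ ¬y))) ∧ z) ∨ ((¬z ∨ z) ⊃ ¬x)): Gödel ¬ of 1 = 0 (operand ≠ 0)

0.00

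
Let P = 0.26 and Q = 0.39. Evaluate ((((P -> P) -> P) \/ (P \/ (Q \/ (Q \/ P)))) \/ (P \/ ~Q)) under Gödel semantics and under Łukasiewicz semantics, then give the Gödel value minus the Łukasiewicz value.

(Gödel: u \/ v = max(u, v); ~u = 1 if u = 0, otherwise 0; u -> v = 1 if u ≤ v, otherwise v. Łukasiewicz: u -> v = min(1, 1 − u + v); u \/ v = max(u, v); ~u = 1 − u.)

-0.22

Gödel evaluation:
  (P -> P): 0.26 ≤ 0.26, so result = 1
  ((P -> P) -> P): 1 > 0.26, so result = 0.26
  (Q \/ P) = max(0.39, 0.26) = 0.39
  (Q \/ (Q \/ P)) = max(0.39, 0.39) = 0.39
  (P \/ (Q \/ (Q \/ P))) = max(0.26, 0.39) = 0.39
  (((P -> P) -> P) \/ (P \/ (Q \/ (Q \/ P)))) = max(0.26, 0.39) = 0.39
  ~Q: Gödel ¬ of 0.39 = 0 (operand ≠ 0)
  (P \/ ~Q) = max(0.26, 0) = 0.26
  ((((P -> P) -> P) \/ (P \/ (Q \/ (Q \/ P)))) \/ (P \/ ~Q)) = max(0.39, 0.26) = 0.39
  Gödel value = 0.39
Łukasiewicz evaluation:
  (P -> P): min(1, 1 − 0.26 + 0.26) = 1
  ((P -> P) -> P): min(1, 1 − 1 + 0.26) = 0.26
  (Q \/ P) = max(0.39, 0.26) = 0.39
  (Q \/ (Q \/ P)) = max(0.39, 0.39) = 0.39
  (P \/ (Q \/ (Q \/ P))) = max(0.26, 0.39) = 0.39
  (((P -> P) -> P) \/ (P \/ (Q \/ (Q \/ P)))) = max(0.26, 0.39) = 0.39
  ~Q: Łukasiewicz ¬ gives 1 − 0.39 = 0.61
  (P \/ ~Q) = max(0.26, 0.61) = 0.61
  ((((P -> P) -> P) \/ (P \/ (Q \/ (Q \/ P)))) \/ (P \/ ~Q)) = max(0.39, 0.61) = 0.61
  Łukasiewicz value = 0.61
Difference: 0.39 − 0.61 = -0.22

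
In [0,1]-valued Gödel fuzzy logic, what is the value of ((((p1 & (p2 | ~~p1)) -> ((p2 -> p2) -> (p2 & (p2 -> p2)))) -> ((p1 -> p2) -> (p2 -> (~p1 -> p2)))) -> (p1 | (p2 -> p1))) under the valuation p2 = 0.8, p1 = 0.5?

0.50

~p1: Gödel ¬ of 0.5 = 0 (operand ≠ 0)
~~p1: Gödel ¬ of 0 = 1 (operand is 0)
(p2 | ~~p1) = max(0.8, 1) = 1
(p1 & (p2 | ~~p1)) = min(0.5, 1) = 0.5
(p2 -> p2): 0.8 ≤ 0.8, so result = 1
(p2 -> p2): 0.8 ≤ 0.8, so result = 1
(p2 & (p2 -> p2)) = min(0.8, 1) = 0.8
((p2 -> p2) -> (p2 & (p2 -> p2))): 1 > 0.8, so result = 0.8
((p1 & (p2 | ~~p1)) -> ((p2 -> p2) -> (p2 & (p2 -> p2)))): 0.5 ≤ 0.8, so result = 1
(p1 -> p2): 0.5 ≤ 0.8, so result = 1
~p1: Gödel ¬ of 0.5 = 0 (operand ≠ 0)
(~p1 -> p2): 0 ≤ 0.8, so result = 1
(p2 -> (~p1 -> p2)): 0.8 ≤ 1, so result = 1
((p1 -> p2) -> (p2 -> (~p1 -> p2))): 1 ≤ 1, so result = 1
(((p1 & (p2 | ~~p1)) -> ((p2 -> p2) -> (p2 & (p2 -> p2)))) -> ((p1 -> p2) -> (p2 -> (~p1 -> p2)))): 1 ≤ 1, so result = 1
(p2 -> p1): 0.8 > 0.5, so result = 0.5
(p1 | (p2 -> p1)) = max(0.5, 0.5) = 0.5
((((p1 & (p2 | ~~p1)) -> ((p2 -> p2) -> (p2 & (p2 -> p2)))) -> ((p1 -> p2) -> (p2 -> (~p1 -> p2)))) -> (p1 | (p2 -> p1))): 1 > 0.5, so result = 0.5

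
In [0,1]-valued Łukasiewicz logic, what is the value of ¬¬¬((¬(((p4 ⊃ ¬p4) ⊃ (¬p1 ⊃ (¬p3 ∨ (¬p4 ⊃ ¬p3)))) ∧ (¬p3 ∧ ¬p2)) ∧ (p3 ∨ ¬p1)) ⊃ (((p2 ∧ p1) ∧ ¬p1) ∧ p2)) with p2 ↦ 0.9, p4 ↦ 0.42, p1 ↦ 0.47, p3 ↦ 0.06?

0.06

¬p4: Łukasiewicz ¬ gives 1 − 0.42 = 0.58
(p4 ⊃ ¬p4): min(1, 1 − 0.42 + 0.58) = 1
¬p1: Łukasiewicz ¬ gives 1 − 0.47 = 0.53
¬p3: Łukasiewicz ¬ gives 1 − 0.06 = 0.94
¬p4: Łukasiewicz ¬ gives 1 − 0.42 = 0.58
¬p3: Łukasiewicz ¬ gives 1 − 0.06 = 0.94
(¬p4 ⊃ ¬p3): min(1, 1 − 0.58 + 0.94) = 1
(¬p3 ∨ (¬p4 ⊃ ¬p3)) = max(0.94, 1) = 1
(¬p1 ⊃ (¬p3 ∨ (¬p4 ⊃ ¬p3))): min(1, 1 − 0.53 + 1) = 1
((p4 ⊃ ¬p4) ⊃ (¬p1 ⊃ (¬p3 ∨ (¬p4 ⊃ ¬p3)))): min(1, 1 − 1 + 1) = 1
¬p3: Łukasiewicz ¬ gives 1 − 0.06 = 0.94
¬p2: Łukasiewicz ¬ gives 1 − 0.9 = 0.1
(¬p3 ∧ ¬p2) = min(0.94, 0.1) = 0.1
(((p4 ⊃ ¬p4) ⊃ (¬p1 ⊃ (¬p3 ∨ (¬p4 ⊃ ¬p3)))) ∧ (¬p3 ∧ ¬p2)) = min(1, 0.1) = 0.1
¬(((p4 ⊃ ¬p4) ⊃ (¬p1 ⊃ (¬p3 ∨ (¬p4 ⊃ ¬p3)))) ∧ (¬p3 ∧ ¬p2)): Łukasiewicz ¬ gives 1 − 0.1 = 0.9
¬p1: Łukasiewicz ¬ gives 1 − 0.47 = 0.53
(p3 ∨ ¬p1) = max(0.06, 0.53) = 0.53
(¬(((p4 ⊃ ¬p4) ⊃ (¬p1 ⊃ (¬p3 ∨ (¬p4 ⊃ ¬p3)))) ∧ (¬p3 ∧ ¬p2)) ∧ (p3 ∨ ¬p1)) = min(0.9, 0.53) = 0.53
(p2 ∧ p1) = min(0.9, 0.47) = 0.47
¬p1: Łukasiewicz ¬ gives 1 − 0.47 = 0.53
((p2 ∧ p1) ∧ ¬p1) = min(0.47, 0.53) = 0.47
(((p2 ∧ p1) ∧ ¬p1) ∧ p2) = min(0.47, 0.9) = 0.47
((¬(((p4 ⊃ ¬p4) ⊃ (¬p1 ⊃ (¬p3 ∨ (¬p4 ⊃ ¬p3)))) ∧ (¬p3 ∧ ¬p2)) ∧ (p3 ∨ ¬p1)) ⊃ (((p2 ∧ p1) ∧ ¬p1) ∧ p2)): min(1, 1 − 0.53 + 0.47) = 0.94
¬((¬(((p4 ⊃ ¬p4) ⊃ (¬p1 ⊃ (¬p3 ∨ (¬p4 ⊃ ¬p3)))) ∧ (¬p3 ∧ ¬p2)) ∧ (p3 ∨ ¬p1)) ⊃ (((p2 ∧ p1) ∧ ¬p1) ∧ p2)): Łukasiewicz ¬ gives 1 − 0.94 = 0.06
¬¬((¬(((p4 ⊃ ¬p4) ⊃ (¬p1 ⊃ (¬p3 ∨ (¬p4 ⊃ ¬p3)))) ∧ (¬p3 ∧ ¬p2)) ∧ (p3 ∨ ¬p1)) ⊃ (((p2 ∧ p1) ∧ ¬p1) ∧ p2)): Łukasiewicz ¬ gives 1 − 0.06 = 0.94
¬¬¬((¬(((p4 ⊃ ¬p4) ⊃ (¬p1 ⊃ (¬p3 ∨ (¬p4 ⊃ ¬p3)))) ∧ (¬p3 ∧ ¬p2)) ∧ (p3 ∨ ¬p1)) ⊃ (((p2 ∧ p1) ∧ ¬p1) ∧ p2)): Łukasiewicz ¬ gives 1 − 0.94 = 0.06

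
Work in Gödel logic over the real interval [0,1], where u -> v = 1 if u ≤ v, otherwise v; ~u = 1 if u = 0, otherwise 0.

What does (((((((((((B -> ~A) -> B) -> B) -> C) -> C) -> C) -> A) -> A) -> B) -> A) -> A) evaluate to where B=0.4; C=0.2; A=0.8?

~A: Gödel ¬ of 0.8 = 0 (operand ≠ 0)
(B -> ~A): 0.4 > 0, so result = 0
((B -> ~A) -> B): 0 ≤ 0.4, so result = 1
(((B -> ~A) -> B) -> B): 1 > 0.4, so result = 0.4
((((B -> ~A) -> B) -> B) -> C): 0.4 > 0.2, so result = 0.2
(((((B -> ~A) -> B) -> B) -> C) -> C): 0.2 ≤ 0.2, so result = 1
((((((B -> ~A) -> B) -> B) -> C) -> C) -> C): 1 > 0.2, so result = 0.2
(((((((B -> ~A) -> B) -> B) -> C) -> C) -> C) -> A): 0.2 ≤ 0.8, so result = 1
((((((((B -> ~A) -> B) -> B) -> C) -> C) -> C) -> A) -> A): 1 > 0.8, so result = 0.8
(((((((((B -> ~A) -> B) -> B) -> C) -> C) -> C) -> A) -> A) -> B): 0.8 > 0.4, so result = 0.4
((((((((((B -> ~A) -> B) -> B) -> C) -> C) -> C) -> A) -> A) -> B) -> A): 0.4 ≤ 0.8, so result = 1
(((((((((((B -> ~A) -> B) -> B) -> C) -> C) -> C) -> A) -> A) -> B) -> A) -> A): 1 > 0.8, so result = 0.8

0.80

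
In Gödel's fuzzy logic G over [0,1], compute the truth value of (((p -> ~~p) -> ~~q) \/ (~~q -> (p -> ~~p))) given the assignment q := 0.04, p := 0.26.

~p: Gödel ¬ of 0.26 = 0 (operand ≠ 0)
~~p: Gödel ¬ of 0 = 1 (operand is 0)
(p -> ~~p): 0.26 ≤ 1, so result = 1
~q: Gödel ¬ of 0.04 = 0 (operand ≠ 0)
~~q: Gödel ¬ of 0 = 1 (operand is 0)
((p -> ~~p) -> ~~q): 1 ≤ 1, so result = 1
~q: Gödel ¬ of 0.04 = 0 (operand ≠ 0)
~~q: Gödel ¬ of 0 = 1 (operand is 0)
~p: Gödel ¬ of 0.26 = 0 (operand ≠ 0)
~~p: Gödel ¬ of 0 = 1 (operand is 0)
(p -> ~~p): 0.26 ≤ 1, so result = 1
(~~q -> (p -> ~~p)): 1 ≤ 1, so result = 1
(((p -> ~~p) -> ~~q) \/ (~~q -> (p -> ~~p))) = max(1, 1) = 1

1.00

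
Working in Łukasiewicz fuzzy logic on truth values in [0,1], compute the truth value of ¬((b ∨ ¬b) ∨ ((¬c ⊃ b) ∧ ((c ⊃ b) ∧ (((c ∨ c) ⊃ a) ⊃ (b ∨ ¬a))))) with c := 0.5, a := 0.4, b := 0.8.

¬b: Łukasiewicz ¬ gives 1 − 0.8 = 0.2
(b ∨ ¬b) = max(0.8, 0.2) = 0.8
¬c: Łukasiewicz ¬ gives 1 − 0.5 = 0.5
(¬c ⊃ b): min(1, 1 − 0.5 + 0.8) = 1
(c ⊃ b): min(1, 1 − 0.5 + 0.8) = 1
(c ∨ c) = max(0.5, 0.5) = 0.5
((c ∨ c) ⊃ a): min(1, 1 − 0.5 + 0.4) = 0.9
¬a: Łukasiewicz ¬ gives 1 − 0.4 = 0.6
(b ∨ ¬a) = max(0.8, 0.6) = 0.8
(((c ∨ c) ⊃ a) ⊃ (b ∨ ¬a)): min(1, 1 − 0.9 + 0.8) = 0.9
((c ⊃ b) ∧ (((c ∨ c) ⊃ a) ⊃ (b ∨ ¬a))) = min(1, 0.9) = 0.9
((¬c ⊃ b) ∧ ((c ⊃ b) ∧ (((c ∨ c) ⊃ a) ⊃ (b ∨ ¬a)))) = min(1, 0.9) = 0.9
((b ∨ ¬b) ∨ ((¬c ⊃ b) ∧ ((c ⊃ b) ∧ (((c ∨ c) ⊃ a) ⊃ (b ∨ ¬a))))) = max(0.8, 0.9) = 0.9
¬((b ∨ ¬b) ∨ ((¬c ⊃ b) ∧ ((c ⊃ b) ∧ (((c ∨ c) ⊃ a) ⊃ (b ∨ ¬a))))): Łukasiewicz ¬ gives 1 − 0.9 = 0.1

0.10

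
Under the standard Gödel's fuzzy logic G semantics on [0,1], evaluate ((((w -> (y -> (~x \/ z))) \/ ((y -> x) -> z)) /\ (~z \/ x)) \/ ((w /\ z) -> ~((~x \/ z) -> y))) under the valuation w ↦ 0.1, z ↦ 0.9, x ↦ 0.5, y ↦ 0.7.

0.50

~x: Gödel ¬ of 0.5 = 0 (operand ≠ 0)
(~x \/ z) = max(0, 0.9) = 0.9
(y -> (~x \/ z)): 0.7 ≤ 0.9, so result = 1
(w -> (y -> (~x \/ z))): 0.1 ≤ 1, so result = 1
(y -> x): 0.7 > 0.5, so result = 0.5
((y -> x) -> z): 0.5 ≤ 0.9, so result = 1
((w -> (y -> (~x \/ z))) \/ ((y -> x) -> z)) = max(1, 1) = 1
~z: Gödel ¬ of 0.9 = 0 (operand ≠ 0)
(~z \/ x) = max(0, 0.5) = 0.5
(((w -> (y -> (~x \/ z))) \/ ((y -> x) -> z)) /\ (~z \/ x)) = min(1, 0.5) = 0.5
(w /\ z) = min(0.1, 0.9) = 0.1
~x: Gödel ¬ of 0.5 = 0 (operand ≠ 0)
(~x \/ z) = max(0, 0.9) = 0.9
((~x \/ z) -> y): 0.9 > 0.7, so result = 0.7
~((~x \/ z) -> y): Gödel ¬ of 0.7 = 0 (operand ≠ 0)
((w /\ z) -> ~((~x \/ z) -> y)): 0.1 > 0, so result = 0
((((w -> (y -> (~x \/ z))) \/ ((y -> x) -> z)) /\ (~z \/ x)) \/ ((w /\ z) -> ~((~x \/ z) -> y))) = max(0.5, 0) = 0.5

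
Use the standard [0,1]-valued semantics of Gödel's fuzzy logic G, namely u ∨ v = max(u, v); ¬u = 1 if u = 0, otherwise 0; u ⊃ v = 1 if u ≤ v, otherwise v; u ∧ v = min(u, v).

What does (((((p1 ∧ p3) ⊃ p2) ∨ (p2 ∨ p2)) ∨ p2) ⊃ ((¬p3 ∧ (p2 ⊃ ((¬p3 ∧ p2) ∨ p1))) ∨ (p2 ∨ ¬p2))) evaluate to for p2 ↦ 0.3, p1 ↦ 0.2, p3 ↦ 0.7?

(p1 ∧ p3) = min(0.2, 0.7) = 0.2
((p1 ∧ p3) ⊃ p2): 0.2 ≤ 0.3, so result = 1
(p2 ∨ p2) = max(0.3, 0.3) = 0.3
(((p1 ∧ p3) ⊃ p2) ∨ (p2 ∨ p2)) = max(1, 0.3) = 1
((((p1 ∧ p3) ⊃ p2) ∨ (p2 ∨ p2)) ∨ p2) = max(1, 0.3) = 1
¬p3: Gödel ¬ of 0.7 = 0 (operand ≠ 0)
¬p3: Gödel ¬ of 0.7 = 0 (operand ≠ 0)
(¬p3 ∧ p2) = min(0, 0.3) = 0
((¬p3 ∧ p2) ∨ p1) = max(0, 0.2) = 0.2
(p2 ⊃ ((¬p3 ∧ p2) ∨ p1)): 0.3 > 0.2, so result = 0.2
(¬p3 ∧ (p2 ⊃ ((¬p3 ∧ p2) ∨ p1))) = min(0, 0.2) = 0
¬p2: Gödel ¬ of 0.3 = 0 (operand ≠ 0)
(p2 ∨ ¬p2) = max(0.3, 0) = 0.3
((¬p3 ∧ (p2 ⊃ ((¬p3 ∧ p2) ∨ p1))) ∨ (p2 ∨ ¬p2)) = max(0, 0.3) = 0.3
(((((p1 ∧ p3) ⊃ p2) ∨ (p2 ∨ p2)) ∨ p2) ⊃ ((¬p3 ∧ (p2 ⊃ ((¬p3 ∧ p2) ∨ p1))) ∨ (p2 ∨ ¬p2))): 1 > 0.3, so result = 0.3

0.30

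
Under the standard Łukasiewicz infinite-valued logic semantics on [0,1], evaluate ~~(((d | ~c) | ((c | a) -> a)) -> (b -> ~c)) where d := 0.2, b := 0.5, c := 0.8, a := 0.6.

0.90

~c: Łukasiewicz ¬ gives 1 − 0.8 = 0.2
(d | ~c) = max(0.2, 0.2) = 0.2
(c | a) = max(0.8, 0.6) = 0.8
((c | a) -> a): min(1, 1 − 0.8 + 0.6) = 0.8
((d | ~c) | ((c | a) -> a)) = max(0.2, 0.8) = 0.8
~c: Łukasiewicz ¬ gives 1 − 0.8 = 0.2
(b -> ~c): min(1, 1 − 0.5 + 0.2) = 0.7
(((d | ~c) | ((c | a) -> a)) -> (b -> ~c)): min(1, 1 − 0.8 + 0.7) = 0.9
~(((d | ~c) | ((c | a) -> a)) -> (b -> ~c)): Łukasiewicz ¬ gives 1 − 0.9 = 0.1
~~(((d | ~c) | ((c | a) -> a)) -> (b -> ~c)): Łukasiewicz ¬ gives 1 − 0.1 = 0.9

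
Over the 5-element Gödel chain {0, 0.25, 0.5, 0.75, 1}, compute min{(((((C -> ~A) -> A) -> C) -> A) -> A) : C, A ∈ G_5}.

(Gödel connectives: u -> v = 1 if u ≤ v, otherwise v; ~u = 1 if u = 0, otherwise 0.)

The minimum is attained at C = 0, A = 0.25:
  ~A: Gödel ¬ of 0.25 = 0 (operand ≠ 0)
  (C -> ~A): 0 ≤ 0, so result = 1
  ((C -> ~A) -> A): 1 > 0.25, so result = 0.25
  (((C -> ~A) -> A) -> C): 0.25 > 0, so result = 0
  ((((C -> ~A) -> A) -> C) -> A): 0 ≤ 0.25, so result = 1
  (((((C -> ~A) -> A) -> C) -> A) -> A): 1 > 0.25, so result = 0.25
Checking all 25 assignments confirms none give a value below 0.25.

0.25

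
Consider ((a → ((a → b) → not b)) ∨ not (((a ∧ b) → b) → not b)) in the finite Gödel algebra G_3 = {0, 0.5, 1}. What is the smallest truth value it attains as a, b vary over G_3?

1.00

Every assignment gives 1. For instance at a = 0, b = 0:
  (a → b): 0 ≤ 0, so result = 1
  not b: Gödel ¬ of 0 = 1 (operand is 0)
  ((a → b) → not b): 1 ≤ 1, so result = 1
  (a → ((a → b) → not b)): 0 ≤ 1, so result = 1
  (a ∧ b) = min(0, 0) = 0
  ((a ∧ b) → b): 0 ≤ 0, so result = 1
  not b: Gödel ¬ of 0 = 1 (operand is 0)
  (((a ∧ b) → b) → not b): 1 ≤ 1, so result = 1
  not (((a ∧ b) → b) → not b): Gödel ¬ of 1 = 0 (operand ≠ 0)
  ((a → ((a → b) → not b)) ∨ not (((a ∧ b) → b) → not b)) = max(1, 0) = 1
All 9 assignments give value 1 — the formula is a G_3-tautology.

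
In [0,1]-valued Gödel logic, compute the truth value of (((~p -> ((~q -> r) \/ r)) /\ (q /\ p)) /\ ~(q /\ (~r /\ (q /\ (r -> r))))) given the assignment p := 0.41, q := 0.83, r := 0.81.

0.41

~p: Gödel ¬ of 0.41 = 0 (operand ≠ 0)
~q: Gödel ¬ of 0.83 = 0 (operand ≠ 0)
(~q -> r): 0 ≤ 0.81, so result = 1
((~q -> r) \/ r) = max(1, 0.81) = 1
(~p -> ((~q -> r) \/ r)): 0 ≤ 1, so result = 1
(q /\ p) = min(0.83, 0.41) = 0.41
((~p -> ((~q -> r) \/ r)) /\ (q /\ p)) = min(1, 0.41) = 0.41
~r: Gödel ¬ of 0.81 = 0 (operand ≠ 0)
(r -> r): 0.81 ≤ 0.81, so result = 1
(q /\ (r -> r)) = min(0.83, 1) = 0.83
(~r /\ (q /\ (r -> r))) = min(0, 0.83) = 0
(q /\ (~r /\ (q /\ (r -> r)))) = min(0.83, 0) = 0
~(q /\ (~r /\ (q /\ (r -> r)))): Gödel ¬ of 0 = 1 (operand is 0)
(((~p -> ((~q -> r) \/ r)) /\ (q /\ p)) /\ ~(q /\ (~r /\ (q /\ (r -> r))))) = min(0.41, 1) = 0.41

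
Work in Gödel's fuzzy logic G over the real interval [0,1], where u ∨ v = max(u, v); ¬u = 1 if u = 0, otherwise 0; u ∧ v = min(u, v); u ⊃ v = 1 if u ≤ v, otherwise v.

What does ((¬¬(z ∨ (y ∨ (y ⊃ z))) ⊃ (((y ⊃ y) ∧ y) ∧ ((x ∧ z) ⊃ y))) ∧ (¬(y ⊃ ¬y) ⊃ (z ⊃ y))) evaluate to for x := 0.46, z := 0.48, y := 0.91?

(y ⊃ z): 0.91 > 0.48, so result = 0.48
(y ∨ (y ⊃ z)) = max(0.91, 0.48) = 0.91
(z ∨ (y ∨ (y ⊃ z))) = max(0.48, 0.91) = 0.91
¬(z ∨ (y ∨ (y ⊃ z))): Gödel ¬ of 0.91 = 0 (operand ≠ 0)
¬¬(z ∨ (y ∨ (y ⊃ z))): Gödel ¬ of 0 = 1 (operand is 0)
(y ⊃ y): 0.91 ≤ 0.91, so result = 1
((y ⊃ y) ∧ y) = min(1, 0.91) = 0.91
(x ∧ z) = min(0.46, 0.48) = 0.46
((x ∧ z) ⊃ y): 0.46 ≤ 0.91, so result = 1
(((y ⊃ y) ∧ y) ∧ ((x ∧ z) ⊃ y)) = min(0.91, 1) = 0.91
(¬¬(z ∨ (y ∨ (y ⊃ z))) ⊃ (((y ⊃ y) ∧ y) ∧ ((x ∧ z) ⊃ y))): 1 > 0.91, so result = 0.91
¬y: Gödel ¬ of 0.91 = 0 (operand ≠ 0)
(y ⊃ ¬y): 0.91 > 0, so result = 0
¬(y ⊃ ¬y): Gödel ¬ of 0 = 1 (operand is 0)
(z ⊃ y): 0.48 ≤ 0.91, so result = 1
(¬(y ⊃ ¬y) ⊃ (z ⊃ y)): 1 ≤ 1, so result = 1
((¬¬(z ∨ (y ∨ (y ⊃ z))) ⊃ (((y ⊃ y) ∧ y) ∧ ((x ∧ z) ⊃ y))) ∧ (¬(y ⊃ ¬y) ⊃ (z ⊃ y))) = min(0.91, 1) = 0.91

0.91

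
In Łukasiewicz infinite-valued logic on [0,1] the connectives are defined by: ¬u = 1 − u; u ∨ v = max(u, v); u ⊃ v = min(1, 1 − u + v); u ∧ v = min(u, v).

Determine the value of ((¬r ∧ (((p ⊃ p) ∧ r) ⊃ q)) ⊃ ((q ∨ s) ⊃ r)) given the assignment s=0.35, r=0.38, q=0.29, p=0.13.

¬r: Łukasiewicz ¬ gives 1 − 0.38 = 0.62
(p ⊃ p): min(1, 1 − 0.13 + 0.13) = 1
((p ⊃ p) ∧ r) = min(1, 0.38) = 0.38
(((p ⊃ p) ∧ r) ⊃ q): min(1, 1 − 0.38 + 0.29) = 0.91
(¬r ∧ (((p ⊃ p) ∧ r) ⊃ q)) = min(0.62, 0.91) = 0.62
(q ∨ s) = max(0.29, 0.35) = 0.35
((q ∨ s) ⊃ r): min(1, 1 − 0.35 + 0.38) = 1
((¬r ∧ (((p ⊃ p) ∧ r) ⊃ q)) ⊃ ((q ∨ s) ⊃ r)): min(1, 1 − 0.62 + 1) = 1

1.00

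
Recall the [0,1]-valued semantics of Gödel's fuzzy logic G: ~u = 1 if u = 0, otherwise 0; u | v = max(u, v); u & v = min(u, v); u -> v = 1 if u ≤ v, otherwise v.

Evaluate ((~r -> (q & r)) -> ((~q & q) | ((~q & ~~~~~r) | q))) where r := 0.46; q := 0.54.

~r: Gödel ¬ of 0.46 = 0 (operand ≠ 0)
(q & r) = min(0.54, 0.46) = 0.46
(~r -> (q & r)): 0 ≤ 0.46, so result = 1
~q: Gödel ¬ of 0.54 = 0 (operand ≠ 0)
(~q & q) = min(0, 0.54) = 0
~q: Gödel ¬ of 0.54 = 0 (operand ≠ 0)
~r: Gödel ¬ of 0.46 = 0 (operand ≠ 0)
~~r: Gödel ¬ of 0 = 1 (operand is 0)
~~~r: Gödel ¬ of 1 = 0 (operand ≠ 0)
~~~~r: Gödel ¬ of 0 = 1 (operand is 0)
~~~~~r: Gödel ¬ of 1 = 0 (operand ≠ 0)
(~q & ~~~~~r) = min(0, 0) = 0
((~q & ~~~~~r) | q) = max(0, 0.54) = 0.54
((~q & q) | ((~q & ~~~~~r) | q)) = max(0, 0.54) = 0.54
((~r -> (q & r)) -> ((~q & q) | ((~q & ~~~~~r) | q))): 1 > 0.54, so result = 0.54

0.54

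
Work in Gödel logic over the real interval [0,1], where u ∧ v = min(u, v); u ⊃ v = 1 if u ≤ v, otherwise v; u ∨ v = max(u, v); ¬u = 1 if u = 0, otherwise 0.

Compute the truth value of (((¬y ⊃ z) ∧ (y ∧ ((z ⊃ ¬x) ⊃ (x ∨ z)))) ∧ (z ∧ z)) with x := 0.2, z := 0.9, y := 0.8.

0.80

¬y: Gödel ¬ of 0.8 = 0 (operand ≠ 0)
(¬y ⊃ z): 0 ≤ 0.9, so result = 1
¬x: Gödel ¬ of 0.2 = 0 (operand ≠ 0)
(z ⊃ ¬x): 0.9 > 0, so result = 0
(x ∨ z) = max(0.2, 0.9) = 0.9
((z ⊃ ¬x) ⊃ (x ∨ z)): 0 ≤ 0.9, so result = 1
(y ∧ ((z ⊃ ¬x) ⊃ (x ∨ z))) = min(0.8, 1) = 0.8
((¬y ⊃ z) ∧ (y ∧ ((z ⊃ ¬x) ⊃ (x ∨ z)))) = min(1, 0.8) = 0.8
(z ∧ z) = min(0.9, 0.9) = 0.9
(((¬y ⊃ z) ∧ (y ∧ ((z ⊃ ¬x) ⊃ (x ∨ z)))) ∧ (z ∧ z)) = min(0.8, 0.9) = 0.8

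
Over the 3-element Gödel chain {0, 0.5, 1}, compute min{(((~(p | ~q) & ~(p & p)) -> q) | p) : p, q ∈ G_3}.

0.50

The minimum is attained at p = 0, q = 0.5:
  ~q: Gödel ¬ of 0.5 = 0 (operand ≠ 0)
  (p | ~q) = max(0, 0) = 0
  ~(p | ~q): Gödel ¬ of 0 = 1 (operand is 0)
  (p & p) = min(0, 0) = 0
  ~(p & p): Gödel ¬ of 0 = 1 (operand is 0)
  (~(p | ~q) & ~(p & p)) = min(1, 1) = 1
  ((~(p | ~q) & ~(p & p)) -> q): 1 > 0.5, so result = 0.5
  (((~(p | ~q) & ~(p & p)) -> q) | p) = max(0.5, 0) = 0.5
Checking all 9 assignments confirms none give a value below 0.50.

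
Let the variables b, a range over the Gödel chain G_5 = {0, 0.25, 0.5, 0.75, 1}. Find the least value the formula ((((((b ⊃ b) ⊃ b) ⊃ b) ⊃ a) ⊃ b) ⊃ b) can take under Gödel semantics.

The minimum is attained at b = 0, a = 0:
  (b ⊃ b): 0 ≤ 0, so result = 1
  ((b ⊃ b) ⊃ b): 1 > 0, so result = 0
  (((b ⊃ b) ⊃ b) ⊃ b): 0 ≤ 0, so result = 1
  ((((b ⊃ b) ⊃ b) ⊃ b) ⊃ a): 1 > 0, so result = 0
  (((((b ⊃ b) ⊃ b) ⊃ b) ⊃ a) ⊃ b): 0 ≤ 0, so result = 1
  ((((((b ⊃ b) ⊃ b) ⊃ b) ⊃ a) ⊃ b) ⊃ b): 1 > 0, so result = 0
Checking all 25 assignments confirms none give a value below 0.00.

0.00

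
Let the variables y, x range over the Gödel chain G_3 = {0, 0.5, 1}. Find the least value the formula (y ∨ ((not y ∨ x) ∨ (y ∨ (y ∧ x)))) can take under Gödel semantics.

0.50

The minimum is attained at y = 0.5, x = 0:
  not y: Gödel ¬ of 0.5 = 0 (operand ≠ 0)
  (not y ∨ x) = max(0, 0) = 0
  (y ∧ x) = min(0.5, 0) = 0
  (y ∨ (y ∧ x)) = max(0.5, 0) = 0.5
  ((not y ∨ x) ∨ (y ∨ (y ∧ x))) = max(0, 0.5) = 0.5
  (y ∨ ((not y ∨ x) ∨ (y ∨ (y ∧ x)))) = max(0.5, 0.5) = 0.5
Checking all 9 assignments confirms none give a value below 0.50.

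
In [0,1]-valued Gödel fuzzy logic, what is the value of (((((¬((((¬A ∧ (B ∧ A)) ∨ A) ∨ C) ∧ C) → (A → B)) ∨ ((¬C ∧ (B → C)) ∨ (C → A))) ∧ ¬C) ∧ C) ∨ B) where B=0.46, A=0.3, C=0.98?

0.46

¬A: Gödel ¬ of 0.3 = 0 (operand ≠ 0)
(B ∧ A) = min(0.46, 0.3) = 0.3
(¬A ∧ (B ∧ A)) = min(0, 0.3) = 0
((¬A ∧ (B ∧ A)) ∨ A) = max(0, 0.3) = 0.3
(((¬A ∧ (B ∧ A)) ∨ A) ∨ C) = max(0.3, 0.98) = 0.98
((((¬A ∧ (B ∧ A)) ∨ A) ∨ C) ∧ C) = min(0.98, 0.98) = 0.98
¬((((¬A ∧ (B ∧ A)) ∨ A) ∨ C) ∧ C): Gödel ¬ of 0.98 = 0 (operand ≠ 0)
(A → B): 0.3 ≤ 0.46, so result = 1
(¬((((¬A ∧ (B ∧ A)) ∨ A) ∨ C) ∧ C) → (A → B)): 0 ≤ 1, so result = 1
¬C: Gödel ¬ of 0.98 = 0 (operand ≠ 0)
(B → C): 0.46 ≤ 0.98, so result = 1
(¬C ∧ (B → C)) = min(0, 1) = 0
(C → A): 0.98 > 0.3, so result = 0.3
((¬C ∧ (B → C)) ∨ (C → A)) = max(0, 0.3) = 0.3
((¬((((¬A ∧ (B ∧ A)) ∨ A) ∨ C) ∧ C) → (A → B)) ∨ ((¬C ∧ (B → C)) ∨ (C → A))) = max(1, 0.3) = 1
¬C: Gödel ¬ of 0.98 = 0 (operand ≠ 0)
(((¬((((¬A ∧ (B ∧ A)) ∨ A) ∨ C) ∧ C) → (A → B)) ∨ ((¬C ∧ (B → C)) ∨ (C → A))) ∧ ¬C) = min(1, 0) = 0
((((¬((((¬A ∧ (B ∧ A)) ∨ A) ∨ C) ∧ C) → (A → B)) ∨ ((¬C ∧ (B → C)) ∨ (C → A))) ∧ ¬C) ∧ C) = min(0, 0.98) = 0
(((((¬((((¬A ∧ (B ∧ A)) ∨ A) ∨ C) ∧ C) → (A → B)) ∨ ((¬C ∧ (B → C)) ∨ (C → A))) ∧ ¬C) ∧ C) ∨ B) = max(0, 0.46) = 0.46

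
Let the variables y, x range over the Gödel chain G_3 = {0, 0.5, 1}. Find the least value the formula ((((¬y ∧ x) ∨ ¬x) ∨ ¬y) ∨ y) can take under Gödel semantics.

The minimum is attained at y = 0.5, x = 0.5:
  ¬y: Gödel ¬ of 0.5 = 0 (operand ≠ 0)
  (¬y ∧ x) = min(0, 0.5) = 0
  ¬x: Gödel ¬ of 0.5 = 0 (operand ≠ 0)
  ((¬y ∧ x) ∨ ¬x) = max(0, 0) = 0
  ¬y: Gödel ¬ of 0.5 = 0 (operand ≠ 0)
  (((¬y ∧ x) ∨ ¬x) ∨ ¬y) = max(0, 0) = 0
  ((((¬y ∧ x) ∨ ¬x) ∨ ¬y) ∨ y) = max(0, 0.5) = 0.5
Checking all 9 assignments confirms none give a value below 0.50.

0.50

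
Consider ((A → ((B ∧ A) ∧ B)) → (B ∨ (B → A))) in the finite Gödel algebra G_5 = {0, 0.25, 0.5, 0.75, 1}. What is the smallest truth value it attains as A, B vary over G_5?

The minimum is attained at A = 0, B = 0.25:
  (B ∧ A) = min(0.25, 0) = 0
  ((B ∧ A) ∧ B) = min(0, 0.25) = 0
  (A → ((B ∧ A) ∧ B)): 0 ≤ 0, so result = 1
  (B → A): 0.25 > 0, so result = 0
  (B ∨ (B → A)) = max(0.25, 0) = 0.25
  ((A → ((B ∧ A) ∧ B)) → (B ∨ (B → A))): 1 > 0.25, so result = 0.25
Checking all 25 assignments confirms none give a value below 0.25.

0.25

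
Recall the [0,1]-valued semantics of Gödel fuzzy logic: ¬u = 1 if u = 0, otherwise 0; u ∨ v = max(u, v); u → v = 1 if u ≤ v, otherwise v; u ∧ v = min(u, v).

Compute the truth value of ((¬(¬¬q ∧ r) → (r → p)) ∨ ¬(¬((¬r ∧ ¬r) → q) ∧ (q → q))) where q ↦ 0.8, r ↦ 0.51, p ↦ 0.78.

¬q: Gödel ¬ of 0.8 = 0 (operand ≠ 0)
¬¬q: Gödel ¬ of 0 = 1 (operand is 0)
(¬¬q ∧ r) = min(1, 0.51) = 0.51
¬(¬¬q ∧ r): Gödel ¬ of 0.51 = 0 (operand ≠ 0)
(r → p): 0.51 ≤ 0.78, so result = 1
(¬(¬¬q ∧ r) → (r → p)): 0 ≤ 1, so result = 1
¬r: Gödel ¬ of 0.51 = 0 (operand ≠ 0)
¬r: Gödel ¬ of 0.51 = 0 (operand ≠ 0)
(¬r ∧ ¬r) = min(0, 0) = 0
((¬r ∧ ¬r) → q): 0 ≤ 0.8, so result = 1
¬((¬r ∧ ¬r) → q): Gödel ¬ of 1 = 0 (operand ≠ 0)
(q → q): 0.8 ≤ 0.8, so result = 1
(¬((¬r ∧ ¬r) → q) ∧ (q → q)) = min(0, 1) = 0
¬(¬((¬r ∧ ¬r) → q) ∧ (q → q)): Gödel ¬ of 0 = 1 (operand is 0)
((¬(¬¬q ∧ r) → (r → p)) ∨ ¬(¬((¬r ∧ ¬r) → q) ∧ (q → q))) = max(1, 1) = 1

1.00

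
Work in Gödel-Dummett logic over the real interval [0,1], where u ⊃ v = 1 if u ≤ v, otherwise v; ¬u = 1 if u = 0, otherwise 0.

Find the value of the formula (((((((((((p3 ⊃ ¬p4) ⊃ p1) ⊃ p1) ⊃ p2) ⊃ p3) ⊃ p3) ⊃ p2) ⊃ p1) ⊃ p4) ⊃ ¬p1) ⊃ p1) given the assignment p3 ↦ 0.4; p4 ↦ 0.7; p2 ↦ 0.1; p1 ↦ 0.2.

1.00

¬p4: Gödel ¬ of 0.7 = 0 (operand ≠ 0)
(p3 ⊃ ¬p4): 0.4 > 0, so result = 0
((p3 ⊃ ¬p4) ⊃ p1): 0 ≤ 0.2, so result = 1
(((p3 ⊃ ¬p4) ⊃ p1) ⊃ p1): 1 > 0.2, so result = 0.2
((((p3 ⊃ ¬p4) ⊃ p1) ⊃ p1) ⊃ p2): 0.2 > 0.1, so result = 0.1
(((((p3 ⊃ ¬p4) ⊃ p1) ⊃ p1) ⊃ p2) ⊃ p3): 0.1 ≤ 0.4, so result = 1
((((((p3 ⊃ ¬p4) ⊃ p1) ⊃ p1) ⊃ p2) ⊃ p3) ⊃ p3): 1 > 0.4, so result = 0.4
(((((((p3 ⊃ ¬p4) ⊃ p1) ⊃ p1) ⊃ p2) ⊃ p3) ⊃ p3) ⊃ p2): 0.4 > 0.1, so result = 0.1
((((((((p3 ⊃ ¬p4) ⊃ p1) ⊃ p1) ⊃ p2) ⊃ p3) ⊃ p3) ⊃ p2) ⊃ p1): 0.1 ≤ 0.2, so result = 1
(((((((((p3 ⊃ ¬p4) ⊃ p1) ⊃ p1) ⊃ p2) ⊃ p3) ⊃ p3) ⊃ p2) ⊃ p1) ⊃ p4): 1 > 0.7, so result = 0.7
¬p1: Gödel ¬ of 0.2 = 0 (operand ≠ 0)
((((((((((p3 ⊃ ¬p4) ⊃ p1) ⊃ p1) ⊃ p2) ⊃ p3) ⊃ p3) ⊃ p2) ⊃ p1) ⊃ p4) ⊃ ¬p1): 0.7 > 0, so result = 0
(((((((((((p3 ⊃ ¬p4) ⊃ p1) ⊃ p1) ⊃ p2) ⊃ p3) ⊃ p3) ⊃ p2) ⊃ p1) ⊃ p4) ⊃ ¬p1) ⊃ p1): 0 ≤ 0.2, so result = 1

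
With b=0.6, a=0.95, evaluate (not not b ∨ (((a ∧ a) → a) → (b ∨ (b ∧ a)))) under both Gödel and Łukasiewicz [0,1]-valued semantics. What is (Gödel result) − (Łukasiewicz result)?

Gödel evaluation:
  not b: Gödel ¬ of 0.6 = 0 (operand ≠ 0)
  not not b: Gödel ¬ of 0 = 1 (operand is 0)
  (a ∧ a) = min(0.95, 0.95) = 0.95
  ((a ∧ a) → a): 0.95 ≤ 0.95, so result = 1
  (b ∧ a) = min(0.6, 0.95) = 0.6
  (b ∨ (b ∧ a)) = max(0.6, 0.6) = 0.6
  (((a ∧ a) → a) → (b ∨ (b ∧ a))): 1 > 0.6, so result = 0.6
  (not not b ∨ (((a ∧ a) → a) → (b ∨ (b ∧ a)))) = max(1, 0.6) = 1
  Gödel value = 1
Łukasiewicz evaluation:
  not b: Łukasiewicz ¬ gives 1 − 0.6 = 0.4
  not not b: Łukasiewicz ¬ gives 1 − 0.4 = 0.6
  (a ∧ a) = min(0.95, 0.95) = 0.95
  ((a ∧ a) → a): min(1, 1 − 0.95 + 0.95) = 1
  (b ∧ a) = min(0.6, 0.95) = 0.6
  (b ∨ (b ∧ a)) = max(0.6, 0.6) = 0.6
  (((a ∧ a) → a) → (b ∨ (b ∧ a))): min(1, 1 − 1 + 0.6) = 0.6
  (not not b ∨ (((a ∧ a) → a) → (b ∨ (b ∧ a)))) = max(0.6, 0.6) = 0.6
  Łukasiewicz value = 0.6
Difference: 1 − 0.6 = 0.40

0.40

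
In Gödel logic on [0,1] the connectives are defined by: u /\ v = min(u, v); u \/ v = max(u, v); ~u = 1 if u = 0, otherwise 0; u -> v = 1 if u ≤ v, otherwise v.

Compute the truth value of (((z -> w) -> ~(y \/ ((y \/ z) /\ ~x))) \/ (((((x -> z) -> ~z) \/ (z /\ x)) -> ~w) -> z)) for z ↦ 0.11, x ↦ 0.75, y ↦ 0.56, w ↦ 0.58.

(z -> w): 0.11 ≤ 0.58, so result = 1
(y \/ z) = max(0.56, 0.11) = 0.56
~x: Gödel ¬ of 0.75 = 0 (operand ≠ 0)
((y \/ z) /\ ~x) = min(0.56, 0) = 0
(y \/ ((y \/ z) /\ ~x)) = max(0.56, 0) = 0.56
~(y \/ ((y \/ z) /\ ~x)): Gödel ¬ of 0.56 = 0 (operand ≠ 0)
((z -> w) -> ~(y \/ ((y \/ z) /\ ~x))): 1 > 0, so result = 0
(x -> z): 0.75 > 0.11, so result = 0.11
~z: Gödel ¬ of 0.11 = 0 (operand ≠ 0)
((x -> z) -> ~z): 0.11 > 0, so result = 0
(z /\ x) = min(0.11, 0.75) = 0.11
(((x -> z) -> ~z) \/ (z /\ x)) = max(0, 0.11) = 0.11
~w: Gödel ¬ of 0.58 = 0 (operand ≠ 0)
((((x -> z) -> ~z) \/ (z /\ x)) -> ~w): 0.11 > 0, so result = 0
(((((x -> z) -> ~z) \/ (z /\ x)) -> ~w) -> z): 0 ≤ 0.11, so result = 1
(((z -> w) -> ~(y \/ ((y \/ z) /\ ~x))) \/ (((((x -> z) -> ~z) \/ (z /\ x)) -> ~w) -> z)) = max(0, 1) = 1

1.00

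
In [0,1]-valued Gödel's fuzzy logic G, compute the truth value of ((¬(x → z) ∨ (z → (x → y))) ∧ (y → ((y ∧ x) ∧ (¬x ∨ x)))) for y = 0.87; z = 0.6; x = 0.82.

(x → z): 0.82 > 0.6, so result = 0.6
¬(x → z): Gödel ¬ of 0.6 = 0 (operand ≠ 0)
(x → y): 0.82 ≤ 0.87, so result = 1
(z → (x → y)): 0.6 ≤ 1, so result = 1
(¬(x → z) ∨ (z → (x → y))) = max(0, 1) = 1
(y ∧ x) = min(0.87, 0.82) = 0.82
¬x: Gödel ¬ of 0.82 = 0 (operand ≠ 0)
(¬x ∨ x) = max(0, 0.82) = 0.82
((y ∧ x) ∧ (¬x ∨ x)) = min(0.82, 0.82) = 0.82
(y → ((y ∧ x) ∧ (¬x ∨ x))): 0.87 > 0.82, so result = 0.82
((¬(x → z) ∨ (z → (x → y))) ∧ (y → ((y ∧ x) ∧ (¬x ∨ x)))) = min(1, 0.82) = 0.82

0.82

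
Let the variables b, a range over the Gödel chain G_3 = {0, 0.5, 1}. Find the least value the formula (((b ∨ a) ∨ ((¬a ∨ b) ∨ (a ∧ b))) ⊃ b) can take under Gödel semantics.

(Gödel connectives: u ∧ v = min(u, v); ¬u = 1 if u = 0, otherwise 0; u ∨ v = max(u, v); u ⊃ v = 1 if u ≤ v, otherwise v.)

The minimum is attained at b = 0, a = 0:
  (b ∨ a) = max(0, 0) = 0
  ¬a: Gödel ¬ of 0 = 1 (operand is 0)
  (¬a ∨ b) = max(1, 0) = 1
  (a ∧ b) = min(0, 0) = 0
  ((¬a ∨ b) ∨ (a ∧ b)) = max(1, 0) = 1
  ((b ∨ a) ∨ ((¬a ∨ b) ∨ (a ∧ b))) = max(0, 1) = 1
  (((b ∨ a) ∨ ((¬a ∨ b) ∨ (a ∧ b))) ⊃ b): 1 > 0, so result = 0
Checking all 9 assignments confirms none give a value below 0.00.

0.00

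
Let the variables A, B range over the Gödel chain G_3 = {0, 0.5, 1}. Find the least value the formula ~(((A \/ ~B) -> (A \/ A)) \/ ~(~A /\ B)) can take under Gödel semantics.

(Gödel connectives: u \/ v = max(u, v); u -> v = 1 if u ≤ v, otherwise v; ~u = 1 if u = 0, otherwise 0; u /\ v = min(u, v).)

0.00

The minimum is attained at A = 0, B = 0:
  ~B: Gödel ¬ of 0 = 1 (operand is 0)
  (A \/ ~B) = max(0, 1) = 1
  (A \/ A) = max(0, 0) = 0
  ((A \/ ~B) -> (A \/ A)): 1 > 0, so result = 0
  ~A: Gödel ¬ of 0 = 1 (operand is 0)
  (~A /\ B) = min(1, 0) = 0
  ~(~A /\ B): Gödel ¬ of 0 = 1 (operand is 0)
  (((A \/ ~B) -> (A \/ A)) \/ ~(~A /\ B)) = max(0, 1) = 1
  ~(((A \/ ~B) -> (A \/ A)) \/ ~(~A /\ B)): Gödel ¬ of 1 = 0 (operand ≠ 0)
Checking all 9 assignments confirms none give a value below 0.00.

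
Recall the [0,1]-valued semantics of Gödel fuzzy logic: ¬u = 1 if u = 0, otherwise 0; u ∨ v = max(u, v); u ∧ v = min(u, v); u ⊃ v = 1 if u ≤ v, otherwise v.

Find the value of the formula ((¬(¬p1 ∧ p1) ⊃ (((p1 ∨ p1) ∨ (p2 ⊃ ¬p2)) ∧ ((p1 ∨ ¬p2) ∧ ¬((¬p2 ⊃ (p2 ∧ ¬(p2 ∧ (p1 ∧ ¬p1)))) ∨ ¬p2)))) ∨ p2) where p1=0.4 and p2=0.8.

¬p1: Gödel ¬ of 0.4 = 0 (operand ≠ 0)
(¬p1 ∧ p1) = min(0, 0.4) = 0
¬(¬p1 ∧ p1): Gödel ¬ of 0 = 1 (operand is 0)
(p1 ∨ p1) = max(0.4, 0.4) = 0.4
¬p2: Gödel ¬ of 0.8 = 0 (operand ≠ 0)
(p2 ⊃ ¬p2): 0.8 > 0, so result = 0
((p1 ∨ p1) ∨ (p2 ⊃ ¬p2)) = max(0.4, 0) = 0.4
¬p2: Gödel ¬ of 0.8 = 0 (operand ≠ 0)
(p1 ∨ ¬p2) = max(0.4, 0) = 0.4
¬p2: Gödel ¬ of 0.8 = 0 (operand ≠ 0)
¬p1: Gödel ¬ of 0.4 = 0 (operand ≠ 0)
(p1 ∧ ¬p1) = min(0.4, 0) = 0
(p2 ∧ (p1 ∧ ¬p1)) = min(0.8, 0) = 0
¬(p2 ∧ (p1 ∧ ¬p1)): Gödel ¬ of 0 = 1 (operand is 0)
(p2 ∧ ¬(p2 ∧ (p1 ∧ ¬p1))) = min(0.8, 1) = 0.8
(¬p2 ⊃ (p2 ∧ ¬(p2 ∧ (p1 ∧ ¬p1)))): 0 ≤ 0.8, so result = 1
¬p2: Gödel ¬ of 0.8 = 0 (operand ≠ 0)
((¬p2 ⊃ (p2 ∧ ¬(p2 ∧ (p1 ∧ ¬p1)))) ∨ ¬p2) = max(1, 0) = 1
¬((¬p2 ⊃ (p2 ∧ ¬(p2 ∧ (p1 ∧ ¬p1)))) ∨ ¬p2): Gödel ¬ of 1 = 0 (operand ≠ 0)
((p1 ∨ ¬p2) ∧ ¬((¬p2 ⊃ (p2 ∧ ¬(p2 ∧ (p1 ∧ ¬p1)))) ∨ ¬p2)) = min(0.4, 0) = 0
(((p1 ∨ p1) ∨ (p2 ⊃ ¬p2)) ∧ ((p1 ∨ ¬p2) ∧ ¬((¬p2 ⊃ (p2 ∧ ¬(p2 ∧ (p1 ∧ ¬p1)))) ∨ ¬p2))) = min(0.4, 0) = 0
(¬(¬p1 ∧ p1) ⊃ (((p1 ∨ p1) ∨ (p2 ⊃ ¬p2)) ∧ ((p1 ∨ ¬p2) ∧ ¬((¬p2 ⊃ (p2 ∧ ¬(p2 ∧ (p1 ∧ ¬p1)))) ∨ ¬p2)))): 1 > 0, so result = 0
((¬(¬p1 ∧ p1) ⊃ (((p1 ∨ p1) ∨ (p2 ⊃ ¬p2)) ∧ ((p1 ∨ ¬p2) ∧ ¬((¬p2 ⊃ (p2 ∧ ¬(p2 ∧ (p1 ∧ ¬p1)))) ∨ ¬p2)))) ∨ p2) = max(0, 0.8) = 0.8

0.80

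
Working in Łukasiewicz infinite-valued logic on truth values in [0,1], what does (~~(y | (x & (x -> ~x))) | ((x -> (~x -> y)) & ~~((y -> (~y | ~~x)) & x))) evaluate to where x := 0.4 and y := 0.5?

0.50

~x: Łukasiewicz ¬ gives 1 − 0.4 = 0.6
(x -> ~x): min(1, 1 − 0.4 + 0.6) = 1
(x & (x -> ~x)) = min(0.4, 1) = 0.4
(y | (x & (x -> ~x))) = max(0.5, 0.4) = 0.5
~(y | (x & (x -> ~x))): Łukasiewicz ¬ gives 1 − 0.5 = 0.5
~~(y | (x & (x -> ~x))): Łukasiewicz ¬ gives 1 − 0.5 = 0.5
~x: Łukasiewicz ¬ gives 1 − 0.4 = 0.6
(~x -> y): min(1, 1 − 0.6 + 0.5) = 0.9
(x -> (~x -> y)): min(1, 1 − 0.4 + 0.9) = 1
~y: Łukasiewicz ¬ gives 1 − 0.5 = 0.5
~x: Łukasiewicz ¬ gives 1 − 0.4 = 0.6
~~x: Łukasiewicz ¬ gives 1 − 0.6 = 0.4
(~y | ~~x) = max(0.5, 0.4) = 0.5
(y -> (~y | ~~x)): min(1, 1 − 0.5 + 0.5) = 1
((y -> (~y | ~~x)) & x) = min(1, 0.4) = 0.4
~((y -> (~y | ~~x)) & x): Łukasiewicz ¬ gives 1 − 0.4 = 0.6
~~((y -> (~y | ~~x)) & x): Łukasiewicz ¬ gives 1 − 0.6 = 0.4
((x -> (~x -> y)) & ~~((y -> (~y | ~~x)) & x)) = min(1, 0.4) = 0.4
(~~(y | (x & (x -> ~x))) | ((x -> (~x -> y)) & ~~((y -> (~y | ~~x)) & x))) = max(0.5, 0.4) = 0.5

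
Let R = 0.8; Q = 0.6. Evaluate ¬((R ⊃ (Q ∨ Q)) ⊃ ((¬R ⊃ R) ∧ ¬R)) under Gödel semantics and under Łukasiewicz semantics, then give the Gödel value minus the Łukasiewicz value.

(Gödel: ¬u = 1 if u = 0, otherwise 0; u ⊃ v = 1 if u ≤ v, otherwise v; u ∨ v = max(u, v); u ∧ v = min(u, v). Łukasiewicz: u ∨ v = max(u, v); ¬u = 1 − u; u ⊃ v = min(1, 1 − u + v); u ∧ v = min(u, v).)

Gödel evaluation:
  (Q ∨ Q) = max(0.6, 0.6) = 0.6
  (R ⊃ (Q ∨ Q)): 0.8 > 0.6, so result = 0.6
  ¬R: Gödel ¬ of 0.8 = 0 (operand ≠ 0)
  (¬R ⊃ R): 0 ≤ 0.8, so result = 1
  ¬R: Gödel ¬ of 0.8 = 0 (operand ≠ 0)
  ((¬R ⊃ R) ∧ ¬R) = min(1, 0) = 0
  ((R ⊃ (Q ∨ Q)) ⊃ ((¬R ⊃ R) ∧ ¬R)): 0.6 > 0, so result = 0
  ¬((R ⊃ (Q ∨ Q)) ⊃ ((¬R ⊃ R) ∧ ¬R)): Gödel ¬ of 0 = 1 (operand is 0)
  Gödel value = 1
Łukasiewicz evaluation:
  (Q ∨ Q) = max(0.6, 0.6) = 0.6
  (R ⊃ (Q ∨ Q)): min(1, 1 − 0.8 + 0.6) = 0.8
  ¬R: Łukasiewicz ¬ gives 1 − 0.8 = 0.2
  (¬R ⊃ R): min(1, 1 − 0.2 + 0.8) = 1
  ¬R: Łukasiewicz ¬ gives 1 − 0.8 = 0.2
  ((¬R ⊃ R) ∧ ¬R) = min(1, 0.2) = 0.2
  ((R ⊃ (Q ∨ Q)) ⊃ ((¬R ⊃ R) ∧ ¬R)): min(1, 1 − 0.8 + 0.2) = 0.4
  ¬((R ⊃ (Q ∨ Q)) ⊃ ((¬R ⊃ R) ∧ ¬R)): Łukasiewicz ¬ gives 1 − 0.4 = 0.6
  Łukasiewicz value = 0.6
Difference: 1 − 0.6 = 0.40

0.40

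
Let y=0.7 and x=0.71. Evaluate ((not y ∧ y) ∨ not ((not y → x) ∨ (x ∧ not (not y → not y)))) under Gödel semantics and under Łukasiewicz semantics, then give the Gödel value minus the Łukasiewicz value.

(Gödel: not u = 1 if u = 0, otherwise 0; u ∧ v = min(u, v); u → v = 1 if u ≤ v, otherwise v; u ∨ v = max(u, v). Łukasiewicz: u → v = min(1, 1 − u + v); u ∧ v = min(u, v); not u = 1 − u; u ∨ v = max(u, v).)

Gödel evaluation:
  not y: Gödel ¬ of 0.7 = 0 (operand ≠ 0)
  (not y ∧ y) = min(0, 0.7) = 0
  not y: Gödel ¬ of 0.7 = 0 (operand ≠ 0)
  (not y → x): 0 ≤ 0.71, so result = 1
  not y: Gödel ¬ of 0.7 = 0 (operand ≠ 0)
  not y: Gödel ¬ of 0.7 = 0 (operand ≠ 0)
  (not y → not y): 0 ≤ 0, so result = 1
  not (not y → not y): Gödel ¬ of 1 = 0 (operand ≠ 0)
  (x ∧ not (not y → not y)) = min(0.71, 0) = 0
  ((not y → x) ∨ (x ∧ not (not y → not y))) = max(1, 0) = 1
  not ((not y → x) ∨ (x ∧ not (not y → not y))): Gödel ¬ of 1 = 0 (operand ≠ 0)
  ((not y ∧ y) ∨ not ((not y → x) ∨ (x ∧ not (not y → not y)))) = max(0, 0) = 0
  Gödel value = 0
Łukasiewicz evaluation:
  not y: Łukasiewicz ¬ gives 1 − 0.7 = 0.3
  (not y ∧ y) = min(0.3, 0.7) = 0.3
  not y: Łukasiewicz ¬ gives 1 − 0.7 = 0.3
  (not y → x): min(1, 1 − 0.3 + 0.71) = 1
  not y: Łukasiewicz ¬ gives 1 − 0.7 = 0.3
  not y: Łukasiewicz ¬ gives 1 − 0.7 = 0.3
  (not y → not y): min(1, 1 − 0.3 + 0.3) = 1
  not (not y → not y): Łukasiewicz ¬ gives 1 − 1 = 0
  (x ∧ not (not y → not y)) = min(0.71, 0) = 0
  ((not y → x) ∨ (x ∧ not (not y → not y))) = max(1, 0) = 1
  not ((not y → x) ∨ (x ∧ not (not y → not y))): Łukasiewicz ¬ gives 1 − 1 = 0
  ((not y ∧ y) ∨ not ((not y → x) ∨ (x ∧ not (not y → not y)))) = max(0.3, 0) = 0.3
  Łukasiewicz value = 0.3
Difference: 0 − 0.3 = -0.30

-0.30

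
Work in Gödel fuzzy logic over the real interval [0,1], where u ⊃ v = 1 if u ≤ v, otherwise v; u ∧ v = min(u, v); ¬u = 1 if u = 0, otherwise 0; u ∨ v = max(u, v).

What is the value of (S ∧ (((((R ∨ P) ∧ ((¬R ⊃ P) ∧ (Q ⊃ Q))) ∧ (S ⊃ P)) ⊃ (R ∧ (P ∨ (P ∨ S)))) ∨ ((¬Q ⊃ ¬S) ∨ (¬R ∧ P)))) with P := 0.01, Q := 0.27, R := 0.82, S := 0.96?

0.96

(R ∨ P) = max(0.82, 0.01) = 0.82
¬R: Gödel ¬ of 0.82 = 0 (operand ≠ 0)
(¬R ⊃ P): 0 ≤ 0.01, so result = 1
(Q ⊃ Q): 0.27 ≤ 0.27, so result = 1
((¬R ⊃ P) ∧ (Q ⊃ Q)) = min(1, 1) = 1
((R ∨ P) ∧ ((¬R ⊃ P) ∧ (Q ⊃ Q))) = min(0.82, 1) = 0.82
(S ⊃ P): 0.96 > 0.01, so result = 0.01
(((R ∨ P) ∧ ((¬R ⊃ P) ∧ (Q ⊃ Q))) ∧ (S ⊃ P)) = min(0.82, 0.01) = 0.01
(P ∨ S) = max(0.01, 0.96) = 0.96
(P ∨ (P ∨ S)) = max(0.01, 0.96) = 0.96
(R ∧ (P ∨ (P ∨ S))) = min(0.82, 0.96) = 0.82
((((R ∨ P) ∧ ((¬R ⊃ P) ∧ (Q ⊃ Q))) ∧ (S ⊃ P)) ⊃ (R ∧ (P ∨ (P ∨ S)))): 0.01 ≤ 0.82, so result = 1
¬Q: Gödel ¬ of 0.27 = 0 (operand ≠ 0)
¬S: Gödel ¬ of 0.96 = 0 (operand ≠ 0)
(¬Q ⊃ ¬S): 0 ≤ 0, so result = 1
¬R: Gödel ¬ of 0.82 = 0 (operand ≠ 0)
(¬R ∧ P) = min(0, 0.01) = 0
((¬Q ⊃ ¬S) ∨ (¬R ∧ P)) = max(1, 0) = 1
(((((R ∨ P) ∧ ((¬R ⊃ P) ∧ (Q ⊃ Q))) ∧ (S ⊃ P)) ⊃ (R ∧ (P ∨ (P ∨ S)))) ∨ ((¬Q ⊃ ¬S) ∨ (¬R ∧ P))) = max(1, 1) = 1
(S ∧ (((((R ∨ P) ∧ ((¬R ⊃ P) ∧ (Q ⊃ Q))) ∧ (S ⊃ P)) ⊃ (R ∧ (P ∨ (P ∨ S)))) ∨ ((¬Q ⊃ ¬S) ∨ (¬R ∧ P)))) = min(0.96, 1) = 0.96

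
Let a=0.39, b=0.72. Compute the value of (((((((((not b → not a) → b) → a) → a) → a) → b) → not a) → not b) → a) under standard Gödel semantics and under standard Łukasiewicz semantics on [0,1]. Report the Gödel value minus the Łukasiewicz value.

-0.33

Gödel evaluation:
  not b: Gödel ¬ of 0.72 = 0 (operand ≠ 0)
  not a: Gödel ¬ of 0.39 = 0 (operand ≠ 0)
  (not b → not a): 0 ≤ 0, so result = 1
  ((not b → not a) → b): 1 > 0.72, so result = 0.72
  (((not b → not a) → b) → a): 0.72 > 0.39, so result = 0.39
  ((((not b → not a) → b) → a) → a): 0.39 ≤ 0.39, so result = 1
  (((((not b → not a) → b) → a) → a) → a): 1 > 0.39, so result = 0.39
  ((((((not b → not a) → b) → a) → a) → a) → b): 0.39 ≤ 0.72, so result = 1
  not a: Gödel ¬ of 0.39 = 0 (operand ≠ 0)
  (((((((not b → not a) → b) → a) → a) → a) → b) → not a): 1 > 0, so result = 0
  not b: Gödel ¬ of 0.72 = 0 (operand ≠ 0)
  ((((((((not b → not a) → b) → a) → a) → a) → b) → not a) → not b): 0 ≤ 0, so result = 1
  (((((((((not b → not a) → b) → a) → a) → a) → b) → not a) → not b) → a): 1 > 0.39, so result = 0.39
  Gödel value = 0.39
Łukasiewicz evaluation:
  not b: Łukasiewicz ¬ gives 1 − 0.72 = 0.28
  not a: Łukasiewicz ¬ gives 1 − 0.39 = 0.61
  (not b → not a): min(1, 1 − 0.28 + 0.61) = 1
  ((not b → not a) → b): min(1, 1 − 1 + 0.72) = 0.72
  (((not b → not a) → b) → a): min(1, 1 − 0.72 + 0.39) = 0.67
  ((((not b → not a) → b) → a) → a): min(1, 1 − 0.67 + 0.39) = 0.72
  (((((not b → not a) → b) → a) → a) → a): min(1, 1 − 0.72 + 0.39) = 0.67
  ((((((not b → not a) → b) → a) → a) → a) → b): min(1, 1 − 0.67 + 0.72) = 1
  not a: Łukasiewicz ¬ gives 1 − 0.39 = 0.61
  (((((((not b → not a) → b) → a) → a) → a) → b) → not a): min(1, 1 − 1 + 0.61) = 0.61
  not b: Łukasiewicz ¬ gives 1 − 0.72 = 0.28
  ((((((((not b → not a) → b) → a) → a) → a) → b) → not a) → not b): min(1, 1 − 0.61 + 0.28) = 0.67
  (((((((((not b → not a) → b) → a) → a) → a) → b) → not a) → not b) → a): min(1, 1 − 0.67 + 0.39) = 0.72
  Łukasiewicz value = 0.72
Difference: 0.39 − 0.72 = -0.33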